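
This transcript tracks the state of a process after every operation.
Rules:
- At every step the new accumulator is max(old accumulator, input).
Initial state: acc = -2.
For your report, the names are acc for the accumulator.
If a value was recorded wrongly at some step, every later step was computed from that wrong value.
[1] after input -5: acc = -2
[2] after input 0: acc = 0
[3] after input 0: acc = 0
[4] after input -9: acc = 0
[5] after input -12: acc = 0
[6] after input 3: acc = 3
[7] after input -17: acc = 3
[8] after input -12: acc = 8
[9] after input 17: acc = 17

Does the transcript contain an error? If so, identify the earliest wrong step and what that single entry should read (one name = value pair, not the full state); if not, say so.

Step 1: acc = max(-2, -5) = -2 — no discrepancy.
Step 2: acc = max(-2, 0) = 0 — verified.
Step 3: acc = max(0, 0) = 0 — confirmed correct.
Step 4: acc = max(0, -9) = 0 — in agreement.
Step 5: acc = max(0, -12) = 0 — agrees with the transcript.
Step 6: acc = max(0, 3) = 3 — consistent with the transcript.
Step 7: acc = max(3, -17) = 3 — agrees with the transcript.
Step 8: acc = max(3, -12) = 3 — this is not what the transcript shows.
That makes step 8 the first incorrect line — acc = 3 is what it should show.

step 8, acc = 3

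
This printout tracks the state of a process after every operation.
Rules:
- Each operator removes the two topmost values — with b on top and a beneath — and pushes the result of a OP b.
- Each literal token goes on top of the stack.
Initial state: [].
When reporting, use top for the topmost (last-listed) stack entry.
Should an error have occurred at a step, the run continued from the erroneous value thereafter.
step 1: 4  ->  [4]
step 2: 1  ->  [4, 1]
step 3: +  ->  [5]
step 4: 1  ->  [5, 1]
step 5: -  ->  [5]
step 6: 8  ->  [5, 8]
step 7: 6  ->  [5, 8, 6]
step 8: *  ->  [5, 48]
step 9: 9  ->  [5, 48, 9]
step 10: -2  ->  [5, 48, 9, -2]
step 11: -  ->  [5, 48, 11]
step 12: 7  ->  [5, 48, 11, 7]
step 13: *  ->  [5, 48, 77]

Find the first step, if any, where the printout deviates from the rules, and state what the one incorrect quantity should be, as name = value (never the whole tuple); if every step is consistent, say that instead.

1. push 4: top = 4 (in agreement)
2. push 1: top = 1 (agrees with the printout)
3. 4 + 1 = 5 (no discrepancy)
4. push 1: top = 1 (consistent with the printout)
5. 5 - 1 = 4 (not what was recorded)
The earliest wrong entry is at step 5: it should read top = 4.

step 5, top = 4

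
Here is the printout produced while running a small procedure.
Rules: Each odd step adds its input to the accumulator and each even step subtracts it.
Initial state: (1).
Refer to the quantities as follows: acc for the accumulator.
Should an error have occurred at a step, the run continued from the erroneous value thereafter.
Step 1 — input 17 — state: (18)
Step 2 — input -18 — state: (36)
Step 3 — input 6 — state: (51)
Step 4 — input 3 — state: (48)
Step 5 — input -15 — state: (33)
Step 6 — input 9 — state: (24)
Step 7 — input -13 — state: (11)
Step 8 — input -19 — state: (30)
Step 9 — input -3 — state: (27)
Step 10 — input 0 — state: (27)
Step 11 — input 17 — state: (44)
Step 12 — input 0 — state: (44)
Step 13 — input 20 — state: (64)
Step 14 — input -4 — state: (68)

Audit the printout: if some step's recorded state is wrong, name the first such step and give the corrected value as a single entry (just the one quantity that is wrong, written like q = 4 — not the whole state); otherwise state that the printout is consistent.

Recomputing the run from the initial state:
step 1: acc = 18
step 2: acc = 36
step 3: acc = 42
step 4: acc = 39
step 5: acc = 24
step 6: acc = 15
step 7: acc = 2
step 8: acc = 21
step 9: acc = 18
step 10: acc = 18
step 11: acc = 35
step 12: acc = 35
step 13: acc = 55
step 14: acc = 59
The first disagreement with the printout is at step 3, where the value should be acc = 42.

step 3, acc = 42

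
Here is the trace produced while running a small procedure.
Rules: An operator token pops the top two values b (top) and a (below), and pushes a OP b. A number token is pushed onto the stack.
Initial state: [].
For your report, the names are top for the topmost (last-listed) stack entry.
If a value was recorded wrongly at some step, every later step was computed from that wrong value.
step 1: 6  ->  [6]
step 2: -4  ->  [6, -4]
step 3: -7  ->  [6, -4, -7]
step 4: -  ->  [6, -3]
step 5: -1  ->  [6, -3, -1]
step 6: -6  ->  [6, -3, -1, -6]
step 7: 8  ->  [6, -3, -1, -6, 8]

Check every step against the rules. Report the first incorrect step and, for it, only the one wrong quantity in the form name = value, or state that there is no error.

step 1: push 6: top = 6 -> checks out
step 2: push -4: top = -4 -> consistent with the trace
step 3: push -7: top = -7 -> checks out
step 4: -4 - -7 = 3 -> the entry is off here
First incorrect step: 4; the correct value is top = 3.

step 4, top = 3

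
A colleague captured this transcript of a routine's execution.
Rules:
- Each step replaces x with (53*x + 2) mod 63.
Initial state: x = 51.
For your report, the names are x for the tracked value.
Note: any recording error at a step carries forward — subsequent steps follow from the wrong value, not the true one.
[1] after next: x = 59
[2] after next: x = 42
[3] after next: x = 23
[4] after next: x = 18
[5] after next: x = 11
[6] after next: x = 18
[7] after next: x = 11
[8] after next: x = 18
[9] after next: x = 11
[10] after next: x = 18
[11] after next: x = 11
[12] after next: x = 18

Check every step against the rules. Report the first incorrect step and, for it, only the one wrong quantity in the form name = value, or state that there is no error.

step 4, x = 24

Recomputing the run from the initial state:
step 1: x = 59
step 2: x = 42
step 3: x = 23
step 4: x = 24
step 5: x = 14
step 6: x = 51
step 7: x = 59
step 8: x = 42
step 9: x = 23
step 10: x = 24
step 11: x = 14
step 12: x = 51
The first disagreement with the transcript is at step 4, where the value should be x = 24.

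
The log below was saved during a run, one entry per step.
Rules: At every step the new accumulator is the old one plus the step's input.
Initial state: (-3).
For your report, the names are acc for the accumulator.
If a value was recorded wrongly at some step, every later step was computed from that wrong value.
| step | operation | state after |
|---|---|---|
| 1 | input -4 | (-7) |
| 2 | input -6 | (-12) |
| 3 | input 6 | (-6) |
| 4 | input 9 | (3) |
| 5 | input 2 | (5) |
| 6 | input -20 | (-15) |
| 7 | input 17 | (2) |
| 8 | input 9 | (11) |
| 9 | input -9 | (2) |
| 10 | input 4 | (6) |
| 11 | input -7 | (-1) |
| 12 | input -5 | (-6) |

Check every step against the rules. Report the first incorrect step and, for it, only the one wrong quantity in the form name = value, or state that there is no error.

step 2, acc = -13

1. acc = -3 + -4 = -7 (confirmed correct)
2. acc = -7 + -6 = -13 (a discrepancy with the log)
First incorrect step: 2; the correct value is acc = -13.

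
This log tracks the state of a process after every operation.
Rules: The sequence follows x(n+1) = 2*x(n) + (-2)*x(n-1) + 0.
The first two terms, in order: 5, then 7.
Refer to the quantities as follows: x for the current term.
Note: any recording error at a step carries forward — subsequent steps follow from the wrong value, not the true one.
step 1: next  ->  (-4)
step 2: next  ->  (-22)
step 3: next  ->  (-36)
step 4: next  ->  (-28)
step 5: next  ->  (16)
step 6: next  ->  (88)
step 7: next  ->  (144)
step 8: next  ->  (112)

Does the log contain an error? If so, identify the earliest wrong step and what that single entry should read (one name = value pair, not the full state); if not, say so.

step 1, x = 4

Recomputing the run from the initial state:
step 1: x = 4
step 2: x = -6
step 3: x = -20
step 4: x = -28
step 5: x = -16
step 6: x = 24
step 7: x = 80
step 8: x = 112
The first disagreement with the log is at step 1, where the value should be x = 4.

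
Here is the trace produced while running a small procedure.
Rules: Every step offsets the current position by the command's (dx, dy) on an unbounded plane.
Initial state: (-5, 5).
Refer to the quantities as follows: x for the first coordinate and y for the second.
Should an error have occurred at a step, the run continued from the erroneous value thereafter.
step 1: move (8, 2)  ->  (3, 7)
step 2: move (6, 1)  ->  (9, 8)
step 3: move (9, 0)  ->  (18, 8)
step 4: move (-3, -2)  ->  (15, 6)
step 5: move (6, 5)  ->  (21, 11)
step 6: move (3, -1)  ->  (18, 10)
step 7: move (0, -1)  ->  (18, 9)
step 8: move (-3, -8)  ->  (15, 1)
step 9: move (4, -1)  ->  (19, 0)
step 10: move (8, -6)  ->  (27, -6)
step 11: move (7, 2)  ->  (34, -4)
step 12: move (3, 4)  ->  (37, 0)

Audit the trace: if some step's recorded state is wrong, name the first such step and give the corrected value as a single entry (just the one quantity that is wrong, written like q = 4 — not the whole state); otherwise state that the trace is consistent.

Recomputing the run from the initial state:
step 1: x = 3, y = 7
step 2: x = 9, y = 8
step 3: x = 18, y = 8
step 4: x = 15, y = 6
step 5: x = 21, y = 11
step 6: x = 24, y = 10
step 7: x = 24, y = 9
step 8: x = 21, y = 1
step 9: x = 25, y = 0
step 10: x = 33, y = -6
step 11: x = 40, y = -4
step 12: x = 43, y = 0
The first disagreement with the trace is at step 6, where the value should be x = 24.

step 6, x = 24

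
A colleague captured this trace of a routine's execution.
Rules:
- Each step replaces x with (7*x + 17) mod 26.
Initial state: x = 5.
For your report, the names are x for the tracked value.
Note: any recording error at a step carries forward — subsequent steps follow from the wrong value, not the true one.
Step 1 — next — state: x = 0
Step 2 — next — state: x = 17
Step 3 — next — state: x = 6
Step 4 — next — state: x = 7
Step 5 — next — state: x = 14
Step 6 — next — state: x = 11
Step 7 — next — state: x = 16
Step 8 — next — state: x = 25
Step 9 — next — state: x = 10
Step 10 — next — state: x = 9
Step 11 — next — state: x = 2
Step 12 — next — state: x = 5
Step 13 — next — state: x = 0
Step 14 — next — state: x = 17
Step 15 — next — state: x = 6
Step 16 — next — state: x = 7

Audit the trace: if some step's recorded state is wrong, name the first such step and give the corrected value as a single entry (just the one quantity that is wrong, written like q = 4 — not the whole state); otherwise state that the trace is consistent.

step 1: x = (7*5 + 17) mod 26 = 0 -> verified
step 2: x = (7*0 + 17) mod 26 = 17 -> in agreement
step 3: x = (7*17 + 17) mod 26 = 6 -> exactly as logged
step 4: x = (7*6 + 17) mod 26 = 7 -> no discrepancy
step 5: x = (7*7 + 17) mod 26 = 14 -> consistent with the trace
step 6: x = (7*14 + 17) mod 26 = 11 -> verified
step 7: x = (7*11 + 17) mod 26 = 16 -> verified
step 8: x = (7*16 + 17) mod 26 = 25 -> no discrepancy
step 9: x = (7*25 + 17) mod 26 = 10 -> consistent with the trace
step 10: x = (7*10 + 17) mod 26 = 9 -> matches
step 11: x = (7*9 + 17) mod 26 = 2 -> same as recorded
step 12: x = (7*2 + 17) mod 26 = 5 -> exactly as logged
step 13: x = (7*5 + 17) mod 26 = 0 -> agrees with the trace
step 14: x = (7*0 + 17) mod 26 = 17 -> confirmed correct
step 15: x = (7*17 + 17) mod 26 = 6 -> exactly as logged
step 16: x = (7*6 + 17) mod 26 = 7 -> checks out
All entries verified; no error found.

no error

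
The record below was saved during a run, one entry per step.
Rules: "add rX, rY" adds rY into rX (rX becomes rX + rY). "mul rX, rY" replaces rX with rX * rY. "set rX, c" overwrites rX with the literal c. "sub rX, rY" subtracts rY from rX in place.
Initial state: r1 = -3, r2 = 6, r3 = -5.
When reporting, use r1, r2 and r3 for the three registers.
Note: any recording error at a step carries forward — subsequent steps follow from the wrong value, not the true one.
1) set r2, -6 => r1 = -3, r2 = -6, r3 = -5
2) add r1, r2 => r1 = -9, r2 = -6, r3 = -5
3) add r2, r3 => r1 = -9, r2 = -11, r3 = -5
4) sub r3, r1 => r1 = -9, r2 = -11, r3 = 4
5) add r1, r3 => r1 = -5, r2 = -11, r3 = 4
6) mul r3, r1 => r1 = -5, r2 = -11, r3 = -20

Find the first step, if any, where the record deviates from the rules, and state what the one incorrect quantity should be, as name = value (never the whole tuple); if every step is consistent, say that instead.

no error

Recomputing the run from the initial state:
step 1: r1 = -3, r2 = -6, r3 = -5
step 2: r1 = -9, r2 = -6, r3 = -5
step 3: r1 = -9, r2 = -11, r3 = -5
step 4: r1 = -9, r2 = -11, r3 = 4
step 5: r1 = -5, r2 = -11, r3 = 4
step 6: r1 = -5, r2 = -11, r3 = -20
This matches the record at every step.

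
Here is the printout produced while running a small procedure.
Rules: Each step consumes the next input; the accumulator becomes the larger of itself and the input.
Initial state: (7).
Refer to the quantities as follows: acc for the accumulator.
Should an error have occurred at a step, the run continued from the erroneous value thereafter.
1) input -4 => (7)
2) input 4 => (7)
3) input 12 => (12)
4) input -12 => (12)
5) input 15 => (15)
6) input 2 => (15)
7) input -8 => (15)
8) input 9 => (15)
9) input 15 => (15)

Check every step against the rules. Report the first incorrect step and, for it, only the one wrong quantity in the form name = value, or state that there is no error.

Recomputing the run from the initial state:
step 1: acc = 7
step 2: acc = 7
step 3: acc = 12
step 4: acc = 12
step 5: acc = 15
step 6: acc = 15
step 7: acc = 15
step 8: acc = 15
step 9: acc = 15
This matches the printout at every step.

no error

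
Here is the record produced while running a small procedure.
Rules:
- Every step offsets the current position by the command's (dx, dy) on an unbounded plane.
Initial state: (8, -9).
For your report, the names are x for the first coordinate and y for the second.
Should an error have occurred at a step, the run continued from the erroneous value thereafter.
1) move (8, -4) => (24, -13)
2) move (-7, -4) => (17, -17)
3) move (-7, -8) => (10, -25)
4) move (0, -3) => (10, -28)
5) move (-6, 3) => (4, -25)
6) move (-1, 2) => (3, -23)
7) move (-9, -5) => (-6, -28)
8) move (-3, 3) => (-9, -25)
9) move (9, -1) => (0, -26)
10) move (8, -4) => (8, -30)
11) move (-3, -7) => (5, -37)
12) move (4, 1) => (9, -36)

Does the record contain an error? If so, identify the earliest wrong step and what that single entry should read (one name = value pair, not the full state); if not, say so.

step 1, x = 16

Recomputing the run from the initial state:
step 1: x = 16, y = -13
step 2: x = 9, y = -17
step 3: x = 2, y = -25
step 4: x = 2, y = -28
step 5: x = -4, y = -25
step 6: x = -5, y = -23
step 7: x = -14, y = -28
step 8: x = -17, y = -25
step 9: x = -8, y = -26
step 10: x = 0, y = -30
step 11: x = -3, y = -37
step 12: x = 1, y = -36
The first disagreement with the record is at step 1, where the value should be x = 16.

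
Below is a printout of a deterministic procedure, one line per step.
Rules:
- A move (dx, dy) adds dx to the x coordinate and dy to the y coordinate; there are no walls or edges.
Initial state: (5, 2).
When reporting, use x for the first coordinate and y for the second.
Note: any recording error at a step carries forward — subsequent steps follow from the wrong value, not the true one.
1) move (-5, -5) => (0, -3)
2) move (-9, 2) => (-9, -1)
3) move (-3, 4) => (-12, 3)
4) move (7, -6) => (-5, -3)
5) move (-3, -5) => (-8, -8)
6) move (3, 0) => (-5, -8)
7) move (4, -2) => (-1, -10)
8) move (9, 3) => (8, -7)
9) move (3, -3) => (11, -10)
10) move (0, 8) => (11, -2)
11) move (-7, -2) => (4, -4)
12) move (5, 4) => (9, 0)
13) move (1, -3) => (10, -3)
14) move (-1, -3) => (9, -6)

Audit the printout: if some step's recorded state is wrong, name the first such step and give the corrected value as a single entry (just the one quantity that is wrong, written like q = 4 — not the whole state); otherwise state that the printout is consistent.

Step 1: x = 5 + (-5) = 0, y = 2 + (-5) = -3 — agrees with the printout.
Step 2: x = 0 + (-9) = -9, y = -3 + (2) = -1 — matches.
Step 3: x = -9 + (-3) = -12, y = -1 + (4) = 3 — consistent with the printout.
Step 4: x = -12 + (7) = -5, y = 3 + (-6) = -3 — in agreement.
Step 5: x = -5 + (-3) = -8, y = -3 + (-5) = -8 — matches.
Step 6: x = -8 + (3) = -5, y = -8 + (0) = -8 — exactly as logged.
Step 7: x = -5 + (4) = -1, y = -8 + (-2) = -10 — agrees with the printout.
Step 8: x = -1 + (9) = 8, y = -10 + (3) = -7 — verified.
Step 9: x = 8 + (3) = 11, y = -7 + (-3) = -10 — confirmed correct.
Step 10: x = 11 + (0) = 11, y = -10 + (8) = -2 — in agreement.
Step 11: x = 11 + (-7) = 4, y = -2 + (-2) = -4 — verified.
Step 12: x = 4 + (5) = 9, y = -4 + (4) = 0 — checks out.
Step 13: x = 9 + (1) = 10, y = 0 + (-3) = -3 — confirmed correct.
Step 14: x = 10 + (-1) = 9, y = -3 + (-3) = -6 — agrees with the printout.
Every step is consistent.

no error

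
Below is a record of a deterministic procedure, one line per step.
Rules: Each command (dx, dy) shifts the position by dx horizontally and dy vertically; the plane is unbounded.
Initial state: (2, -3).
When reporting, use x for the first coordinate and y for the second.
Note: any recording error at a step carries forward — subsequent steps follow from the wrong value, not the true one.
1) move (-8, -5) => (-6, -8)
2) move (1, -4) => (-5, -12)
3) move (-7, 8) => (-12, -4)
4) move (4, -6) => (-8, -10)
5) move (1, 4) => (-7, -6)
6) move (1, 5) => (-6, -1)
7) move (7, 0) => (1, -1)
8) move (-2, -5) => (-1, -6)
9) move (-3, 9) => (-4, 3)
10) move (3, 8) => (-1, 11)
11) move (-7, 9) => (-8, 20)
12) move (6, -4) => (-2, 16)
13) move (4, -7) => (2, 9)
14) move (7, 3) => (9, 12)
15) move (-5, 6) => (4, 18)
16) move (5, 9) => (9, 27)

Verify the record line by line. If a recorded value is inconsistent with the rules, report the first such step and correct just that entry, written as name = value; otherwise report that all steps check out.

no error

Step 1: x = 2 + (-8) = -6, y = -3 + (-5) = -8 — confirmed correct.
Step 2: x = -6 + (1) = -5, y = -8 + (-4) = -12 — same as recorded.
Step 3: x = -5 + (-7) = -12, y = -12 + (8) = -4 — matches.
Step 4: x = -12 + (4) = -8, y = -4 + (-6) = -10 — exactly as logged.
Step 5: x = -8 + (1) = -7, y = -10 + (4) = -6 — matches.
Step 6: x = -7 + (1) = -6, y = -6 + (5) = -1 — confirmed correct.
Step 7: x = -6 + (7) = 1, y = -1 + (0) = -1 — exactly as logged.
Step 8: x = 1 + (-2) = -1, y = -1 + (-5) = -6 — same as recorded.
Step 9: x = -1 + (-3) = -4, y = -6 + (9) = 3 — consistent with the record.
Step 10: x = -4 + (3) = -1, y = 3 + (8) = 11 — verified.
Step 11: x = -1 + (-7) = -8, y = 11 + (9) = 20 — no discrepancy.
Step 12: x = -8 + (6) = -2, y = 20 + (-4) = 16 — checks out.
Step 13: x = -2 + (4) = 2, y = 16 + (-7) = 9 — confirmed correct.
Step 14: x = 2 + (7) = 9, y = 9 + (3) = 12 — no discrepancy.
Step 15: x = 9 + (-5) = 4, y = 12 + (6) = 18 — agrees with the record.
Step 16: x = 4 + (5) = 9, y = 18 + (9) = 27 — checks out.
The whole run recomputes cleanly — no discrepancies.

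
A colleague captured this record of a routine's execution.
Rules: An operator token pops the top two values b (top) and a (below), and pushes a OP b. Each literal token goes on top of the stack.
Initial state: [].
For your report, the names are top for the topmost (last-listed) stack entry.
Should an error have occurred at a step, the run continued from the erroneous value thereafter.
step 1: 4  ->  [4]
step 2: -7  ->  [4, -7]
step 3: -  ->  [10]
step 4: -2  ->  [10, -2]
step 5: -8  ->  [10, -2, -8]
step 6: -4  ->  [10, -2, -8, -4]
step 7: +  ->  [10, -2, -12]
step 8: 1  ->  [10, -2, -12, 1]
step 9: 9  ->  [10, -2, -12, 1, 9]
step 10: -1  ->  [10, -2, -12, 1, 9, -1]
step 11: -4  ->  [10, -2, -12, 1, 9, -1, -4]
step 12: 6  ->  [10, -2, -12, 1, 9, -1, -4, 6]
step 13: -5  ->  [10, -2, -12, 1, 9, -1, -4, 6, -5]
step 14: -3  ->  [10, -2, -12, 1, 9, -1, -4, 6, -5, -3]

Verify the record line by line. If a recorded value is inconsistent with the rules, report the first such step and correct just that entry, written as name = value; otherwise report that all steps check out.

step 3, top = 11

1. push 4: top = 4 (checks out)
2. push -7: top = -7 (checks out)
3. 4 - -7 = 11 (not what was recorded)
First deviation found at step 3; the corrected entry is top = 11.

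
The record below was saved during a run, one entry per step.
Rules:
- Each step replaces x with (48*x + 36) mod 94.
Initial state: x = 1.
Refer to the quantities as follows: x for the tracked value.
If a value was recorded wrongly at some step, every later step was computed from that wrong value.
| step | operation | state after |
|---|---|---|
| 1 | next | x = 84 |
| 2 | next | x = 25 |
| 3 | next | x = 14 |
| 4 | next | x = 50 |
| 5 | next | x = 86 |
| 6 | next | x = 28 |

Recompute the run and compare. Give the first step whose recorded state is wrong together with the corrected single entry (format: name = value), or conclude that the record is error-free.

Recomputing the run from the initial state:
step 1: x = 84
step 2: x = 26
step 3: x = 62
step 4: x = 4
step 5: x = 40
step 6: x = 76
The first disagreement with the record is at step 2, where the value should be x = 26.

step 2, x = 26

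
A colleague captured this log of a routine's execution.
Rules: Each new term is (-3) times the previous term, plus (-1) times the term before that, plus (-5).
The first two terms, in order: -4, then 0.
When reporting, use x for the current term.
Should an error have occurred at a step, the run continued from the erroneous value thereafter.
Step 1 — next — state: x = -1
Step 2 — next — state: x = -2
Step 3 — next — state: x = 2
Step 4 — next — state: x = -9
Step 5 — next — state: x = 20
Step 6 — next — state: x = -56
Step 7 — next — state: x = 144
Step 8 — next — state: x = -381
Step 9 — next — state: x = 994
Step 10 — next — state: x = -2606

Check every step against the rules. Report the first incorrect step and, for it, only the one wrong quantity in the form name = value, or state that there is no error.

step 7, x = 143

1. x = -3*(0) + (-1)*(-4) + (-5) = -1 (matches)
2. x = -3*(-1) + (-1)*(0) + (-5) = -2 (no discrepancy)
3. x = -3*(-2) + (-1)*(-1) + (-5) = 2 (consistent with the log)
4. x = -3*(2) + (-1)*(-2) + (-5) = -9 (no discrepancy)
5. x = -3*(-9) + (-1)*(2) + (-5) = 20 (exactly as logged)
6. x = -3*(20) + (-1)*(-9) + (-5) = -56 (exactly as logged)
7. x = -3*(-56) + (-1)*(20) + (-5) = 143 (first mismatch against the log)
Step 7 is the first one off; corrected, x = 143.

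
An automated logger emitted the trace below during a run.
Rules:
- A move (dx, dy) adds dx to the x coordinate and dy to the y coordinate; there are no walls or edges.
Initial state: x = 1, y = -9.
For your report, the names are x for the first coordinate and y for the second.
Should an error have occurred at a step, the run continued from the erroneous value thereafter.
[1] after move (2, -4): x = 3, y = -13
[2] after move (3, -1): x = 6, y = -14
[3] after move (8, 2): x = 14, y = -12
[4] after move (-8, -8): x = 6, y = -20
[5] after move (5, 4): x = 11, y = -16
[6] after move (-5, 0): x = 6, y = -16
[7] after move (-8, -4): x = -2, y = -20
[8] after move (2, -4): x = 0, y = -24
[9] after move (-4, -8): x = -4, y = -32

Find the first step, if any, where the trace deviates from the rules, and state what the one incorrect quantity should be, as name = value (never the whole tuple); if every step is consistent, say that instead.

step 1: x = 1 + (2) = 3, y = -9 + (-4) = -13 -> confirmed correct
step 2: x = 3 + (3) = 6, y = -13 + (-1) = -14 -> checks out
step 3: x = 6 + (8) = 14, y = -14 + (2) = -12 -> checks out
step 4: x = 14 + (-8) = 6, y = -12 + (-8) = -20 -> in agreement
step 5: x = 6 + (5) = 11, y = -20 + (4) = -16 -> matches
step 6: x = 11 + (-5) = 6, y = -16 + (0) = -16 -> consistent with the trace
step 7: x = 6 + (-8) = -2, y = -16 + (-4) = -20 -> consistent with the trace
step 8: x = -2 + (2) = 0, y = -20 + (-4) = -24 -> checks out
step 9: x = 0 + (-4) = -4, y = -24 + (-8) = -32 -> same as recorded
Nothing is out of place; the run is error-free.

no error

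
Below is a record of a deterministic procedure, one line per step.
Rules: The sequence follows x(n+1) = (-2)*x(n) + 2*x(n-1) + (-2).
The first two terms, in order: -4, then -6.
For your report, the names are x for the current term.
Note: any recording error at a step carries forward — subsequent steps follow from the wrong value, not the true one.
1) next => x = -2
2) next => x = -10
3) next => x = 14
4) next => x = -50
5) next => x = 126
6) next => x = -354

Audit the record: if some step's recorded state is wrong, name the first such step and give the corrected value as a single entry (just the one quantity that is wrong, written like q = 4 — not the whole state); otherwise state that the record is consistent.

step 1, x = 2

Recomputing the run from the initial state:
step 1: x = 2
step 2: x = -18
step 3: x = 38
step 4: x = -114
step 5: x = 302
step 6: x = -834
The first disagreement with the record is at step 1, where the value should be x = 2.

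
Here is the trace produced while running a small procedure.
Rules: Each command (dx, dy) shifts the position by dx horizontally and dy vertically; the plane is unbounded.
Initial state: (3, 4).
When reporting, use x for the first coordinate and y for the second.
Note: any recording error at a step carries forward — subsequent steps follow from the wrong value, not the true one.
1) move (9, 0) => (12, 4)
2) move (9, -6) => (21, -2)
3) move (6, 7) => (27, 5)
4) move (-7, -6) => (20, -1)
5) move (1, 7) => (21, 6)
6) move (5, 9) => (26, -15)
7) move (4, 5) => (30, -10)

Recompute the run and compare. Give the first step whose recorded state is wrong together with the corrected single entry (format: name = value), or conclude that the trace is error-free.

Recomputing the run from the initial state:
step 1: x = 12, y = 4
step 2: x = 21, y = -2
step 3: x = 27, y = 5
step 4: x = 20, y = -1
step 5: x = 21, y = 6
step 6: x = 26, y = 15
step 7: x = 30, y = 20
The first disagreement with the trace is at step 6, where the value should be y = 15.

step 6, y = 15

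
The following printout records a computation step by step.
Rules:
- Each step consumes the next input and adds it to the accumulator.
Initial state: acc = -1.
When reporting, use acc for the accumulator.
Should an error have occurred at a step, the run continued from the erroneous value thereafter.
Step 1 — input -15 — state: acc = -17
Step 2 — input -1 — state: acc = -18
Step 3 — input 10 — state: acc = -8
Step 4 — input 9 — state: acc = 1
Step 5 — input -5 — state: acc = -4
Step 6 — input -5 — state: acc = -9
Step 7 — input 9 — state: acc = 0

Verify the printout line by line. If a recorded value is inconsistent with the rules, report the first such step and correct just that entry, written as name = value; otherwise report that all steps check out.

Recomputing the run from the initial state:
step 1: acc = -16
step 2: acc = -17
step 3: acc = -7
step 4: acc = 2
step 5: acc = -3
step 6: acc = -8
step 7: acc = 1
The first disagreement with the printout is at step 1, where the value should be acc = -16.

step 1, acc = -16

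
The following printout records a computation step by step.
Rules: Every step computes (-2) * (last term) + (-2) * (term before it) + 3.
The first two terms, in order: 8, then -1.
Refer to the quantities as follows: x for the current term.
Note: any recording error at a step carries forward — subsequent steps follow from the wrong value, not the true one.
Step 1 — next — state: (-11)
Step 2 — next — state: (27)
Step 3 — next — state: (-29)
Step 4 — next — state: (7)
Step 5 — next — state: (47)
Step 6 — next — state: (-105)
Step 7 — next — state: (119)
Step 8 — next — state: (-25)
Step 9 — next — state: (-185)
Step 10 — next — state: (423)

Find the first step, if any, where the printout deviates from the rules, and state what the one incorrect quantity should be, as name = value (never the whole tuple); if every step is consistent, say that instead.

no error

Recomputing the run from the initial state:
step 1: x = -11
step 2: x = 27
step 3: x = -29
step 4: x = 7
step 5: x = 47
step 6: x = -105
step 7: x = 119
step 8: x = -25
step 9: x = -185
step 10: x = 423
This matches the printout at every step.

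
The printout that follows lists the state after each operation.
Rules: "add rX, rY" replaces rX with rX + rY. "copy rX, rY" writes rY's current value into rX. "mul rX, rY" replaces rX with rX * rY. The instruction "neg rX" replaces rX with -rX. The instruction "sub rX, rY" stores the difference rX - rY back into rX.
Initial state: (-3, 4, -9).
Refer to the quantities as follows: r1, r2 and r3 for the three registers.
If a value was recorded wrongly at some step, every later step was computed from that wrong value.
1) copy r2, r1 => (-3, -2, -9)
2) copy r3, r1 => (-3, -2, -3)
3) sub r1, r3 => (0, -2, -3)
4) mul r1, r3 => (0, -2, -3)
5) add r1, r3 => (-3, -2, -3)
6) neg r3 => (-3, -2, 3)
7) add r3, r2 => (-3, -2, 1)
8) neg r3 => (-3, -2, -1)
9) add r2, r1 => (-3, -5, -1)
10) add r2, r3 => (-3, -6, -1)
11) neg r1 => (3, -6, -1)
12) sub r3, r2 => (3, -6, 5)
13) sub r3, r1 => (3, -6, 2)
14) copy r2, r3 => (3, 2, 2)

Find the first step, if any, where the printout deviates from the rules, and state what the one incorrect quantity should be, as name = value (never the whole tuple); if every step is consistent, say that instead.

step 1: r2 = -3 -> a discrepancy with the printout
Step 1 is the first one off; corrected, r2 = -3.

step 1, r2 = -3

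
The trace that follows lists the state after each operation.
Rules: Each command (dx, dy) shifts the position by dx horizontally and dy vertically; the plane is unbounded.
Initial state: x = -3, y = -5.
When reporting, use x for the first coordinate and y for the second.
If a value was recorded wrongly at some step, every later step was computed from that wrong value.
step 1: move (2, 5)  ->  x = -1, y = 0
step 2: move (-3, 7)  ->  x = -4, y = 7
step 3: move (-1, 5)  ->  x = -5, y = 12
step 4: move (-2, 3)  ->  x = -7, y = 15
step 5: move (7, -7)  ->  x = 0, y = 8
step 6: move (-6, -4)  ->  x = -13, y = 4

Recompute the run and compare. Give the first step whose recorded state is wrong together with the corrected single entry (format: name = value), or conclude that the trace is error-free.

Recomputing the run from the initial state:
step 1: x = -1, y = 0
step 2: x = -4, y = 7
step 3: x = -5, y = 12
step 4: x = -7, y = 15
step 5: x = 0, y = 8
step 6: x = -6, y = 4
The first disagreement with the trace is at step 6, where the value should be x = -6.

step 6, x = -6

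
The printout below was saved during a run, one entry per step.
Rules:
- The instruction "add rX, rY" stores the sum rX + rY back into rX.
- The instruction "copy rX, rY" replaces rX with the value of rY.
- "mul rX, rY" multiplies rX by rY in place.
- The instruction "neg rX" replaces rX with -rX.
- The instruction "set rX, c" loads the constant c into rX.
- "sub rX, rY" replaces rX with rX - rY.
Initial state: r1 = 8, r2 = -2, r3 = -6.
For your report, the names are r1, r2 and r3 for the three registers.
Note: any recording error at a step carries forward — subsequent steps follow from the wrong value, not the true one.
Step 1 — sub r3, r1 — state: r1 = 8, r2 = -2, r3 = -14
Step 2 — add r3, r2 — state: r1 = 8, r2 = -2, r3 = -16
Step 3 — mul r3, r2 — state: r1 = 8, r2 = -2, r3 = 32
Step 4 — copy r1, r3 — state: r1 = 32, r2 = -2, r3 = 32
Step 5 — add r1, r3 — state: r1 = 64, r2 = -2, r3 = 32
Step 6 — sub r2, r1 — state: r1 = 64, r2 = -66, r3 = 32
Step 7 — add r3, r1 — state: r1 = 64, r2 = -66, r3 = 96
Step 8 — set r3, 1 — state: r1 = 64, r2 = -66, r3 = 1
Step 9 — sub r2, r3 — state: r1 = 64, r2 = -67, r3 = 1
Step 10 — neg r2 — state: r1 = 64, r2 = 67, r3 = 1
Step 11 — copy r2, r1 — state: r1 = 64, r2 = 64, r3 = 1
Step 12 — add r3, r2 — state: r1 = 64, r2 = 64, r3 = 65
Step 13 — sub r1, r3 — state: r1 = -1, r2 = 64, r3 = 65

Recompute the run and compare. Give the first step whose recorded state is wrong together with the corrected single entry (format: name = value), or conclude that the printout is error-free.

no error

step 1: r3 = -6 - 8 = -14 -> consistent with the printout
step 2: r3 = -14 + -2 = -16 -> matches
step 3: r3 = -16 * -2 = 32 -> verified
step 4: r1 = 32 -> checks out
step 5: r1 = 32 + 32 = 64 -> confirmed correct
step 6: r2 = -2 - 64 = -66 -> no discrepancy
step 7: r3 = 32 + 64 = 96 -> no discrepancy
step 8: r3 = 1 -> matches
step 9: r2 = -66 - 1 = -67 -> exactly as logged
step 10: r2 = -(-67) = 67 -> agrees with the printout
step 11: r2 = 64 -> checks out
step 12: r3 = 1 + 64 = 65 -> matches
step 13: r1 = 64 - 65 = -1 -> confirmed correct
All steps check out; nothing to correct.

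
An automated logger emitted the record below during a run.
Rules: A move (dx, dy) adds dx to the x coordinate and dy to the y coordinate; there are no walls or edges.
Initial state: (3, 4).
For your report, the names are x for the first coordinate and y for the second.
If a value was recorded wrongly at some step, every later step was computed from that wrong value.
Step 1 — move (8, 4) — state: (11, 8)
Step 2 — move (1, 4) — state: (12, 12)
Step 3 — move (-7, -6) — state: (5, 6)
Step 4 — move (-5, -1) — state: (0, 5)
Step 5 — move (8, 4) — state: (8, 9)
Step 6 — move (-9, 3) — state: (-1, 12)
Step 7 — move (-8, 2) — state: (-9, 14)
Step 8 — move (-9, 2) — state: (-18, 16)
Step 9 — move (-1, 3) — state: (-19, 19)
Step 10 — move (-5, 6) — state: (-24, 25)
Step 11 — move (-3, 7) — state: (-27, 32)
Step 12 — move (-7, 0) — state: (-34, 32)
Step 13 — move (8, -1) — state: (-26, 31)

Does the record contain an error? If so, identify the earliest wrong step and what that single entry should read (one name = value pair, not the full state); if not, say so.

no error

Recomputing the run from the initial state:
step 1: x = 11, y = 8
step 2: x = 12, y = 12
step 3: x = 5, y = 6
step 4: x = 0, y = 5
step 5: x = 8, y = 9
step 6: x = -1, y = 12
step 7: x = -9, y = 14
step 8: x = -18, y = 16
step 9: x = -19, y = 19
step 10: x = -24, y = 25
step 11: x = -27, y = 32
step 12: x = -34, y = 32
step 13: x = -26, y = 31
This matches the record at every step.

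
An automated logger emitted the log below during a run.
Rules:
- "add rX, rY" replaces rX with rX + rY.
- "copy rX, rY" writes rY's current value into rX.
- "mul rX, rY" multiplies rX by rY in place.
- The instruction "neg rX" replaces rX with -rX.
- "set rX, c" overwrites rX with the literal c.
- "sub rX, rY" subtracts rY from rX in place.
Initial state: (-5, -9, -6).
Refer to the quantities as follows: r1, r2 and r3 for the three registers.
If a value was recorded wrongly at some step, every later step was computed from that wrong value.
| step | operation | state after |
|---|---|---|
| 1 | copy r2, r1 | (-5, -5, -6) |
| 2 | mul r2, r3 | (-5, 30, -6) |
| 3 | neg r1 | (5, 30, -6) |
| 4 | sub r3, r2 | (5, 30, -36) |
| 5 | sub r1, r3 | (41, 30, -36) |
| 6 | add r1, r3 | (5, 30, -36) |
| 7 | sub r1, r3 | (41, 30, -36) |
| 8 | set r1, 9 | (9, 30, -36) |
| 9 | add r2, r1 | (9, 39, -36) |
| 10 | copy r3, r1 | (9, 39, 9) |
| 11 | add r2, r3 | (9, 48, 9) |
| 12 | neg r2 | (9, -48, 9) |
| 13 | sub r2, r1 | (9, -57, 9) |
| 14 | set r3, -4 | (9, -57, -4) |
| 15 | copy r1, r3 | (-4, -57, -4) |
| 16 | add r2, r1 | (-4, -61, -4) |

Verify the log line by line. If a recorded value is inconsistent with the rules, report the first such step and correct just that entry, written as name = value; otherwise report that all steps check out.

no error

Recomputing the run from the initial state:
step 1: r1 = -5, r2 = -5, r3 = -6
step 2: r1 = -5, r2 = 30, r3 = -6
step 3: r1 = 5, r2 = 30, r3 = -6
step 4: r1 = 5, r2 = 30, r3 = -36
step 5: r1 = 41, r2 = 30, r3 = -36
step 6: r1 = 5, r2 = 30, r3 = -36
step 7: r1 = 41, r2 = 30, r3 = -36
step 8: r1 = 9, r2 = 30, r3 = -36
step 9: r1 = 9, r2 = 39, r3 = -36
step 10: r1 = 9, r2 = 39, r3 = 9
step 11: r1 = 9, r2 = 48, r3 = 9
step 12: r1 = 9, r2 = -48, r3 = 9
step 13: r1 = 9, r2 = -57, r3 = 9
step 14: r1 = 9, r2 = -57, r3 = -4
step 15: r1 = -4, r2 = -57, r3 = -4
step 16: r1 = -4, r2 = -61, r3 = -4
This matches the log at every step.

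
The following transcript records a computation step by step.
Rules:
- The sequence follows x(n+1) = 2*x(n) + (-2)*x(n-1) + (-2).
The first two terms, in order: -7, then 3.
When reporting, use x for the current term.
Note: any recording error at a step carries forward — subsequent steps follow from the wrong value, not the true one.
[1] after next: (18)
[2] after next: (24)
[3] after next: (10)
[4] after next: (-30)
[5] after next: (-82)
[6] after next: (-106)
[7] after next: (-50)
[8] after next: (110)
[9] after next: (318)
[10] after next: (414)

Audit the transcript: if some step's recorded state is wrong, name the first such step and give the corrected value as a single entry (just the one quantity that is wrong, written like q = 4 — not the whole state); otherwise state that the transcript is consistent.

step 2, x = 28

step 1: x = 2*(3) + (-2)*(-7) + (-2) = 18 -> same as recorded
step 2: x = 2*(18) + (-2)*(3) + (-2) = 28 -> the transcript has a different value
Conclusion: step 2 carries the first error; the entry should be x = 28.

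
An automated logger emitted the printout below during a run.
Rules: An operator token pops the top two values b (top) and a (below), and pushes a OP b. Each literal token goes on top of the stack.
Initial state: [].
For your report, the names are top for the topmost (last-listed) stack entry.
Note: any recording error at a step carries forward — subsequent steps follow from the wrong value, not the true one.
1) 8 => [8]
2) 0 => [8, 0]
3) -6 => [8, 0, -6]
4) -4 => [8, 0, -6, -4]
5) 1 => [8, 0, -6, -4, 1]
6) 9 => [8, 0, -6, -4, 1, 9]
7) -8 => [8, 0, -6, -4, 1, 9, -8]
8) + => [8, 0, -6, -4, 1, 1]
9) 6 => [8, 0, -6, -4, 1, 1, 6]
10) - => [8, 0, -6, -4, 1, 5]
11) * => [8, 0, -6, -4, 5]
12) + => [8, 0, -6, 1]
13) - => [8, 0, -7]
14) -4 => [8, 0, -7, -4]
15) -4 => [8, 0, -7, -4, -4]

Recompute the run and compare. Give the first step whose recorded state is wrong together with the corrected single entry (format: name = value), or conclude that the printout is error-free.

Recomputing the run from the initial state:
step 1: [8]
step 2: [8, 0]
step 3: [8, 0, -6]
step 4: [8, 0, -6, -4]
step 5: [8, 0, -6, -4, 1]
step 6: [8, 0, -6, -4, 1, 9]
step 7: [8, 0, -6, -4, 1, 9, -8]
step 8: [8, 0, -6, -4, 1, 1]
step 9: [8, 0, -6, -4, 1, 1, 6]
step 10: [8, 0, -6, -4, 1, -5]
step 11: [8, 0, -6, -4, -5]
step 12: [8, 0, -6, -9]
step 13: [8, 0, 3]
step 14: [8, 0, 3, -4]
step 15: [8, 0, 3, -4, -4]
The first disagreement with the printout is at step 10, where the value should be top = -5.

step 10, top = -5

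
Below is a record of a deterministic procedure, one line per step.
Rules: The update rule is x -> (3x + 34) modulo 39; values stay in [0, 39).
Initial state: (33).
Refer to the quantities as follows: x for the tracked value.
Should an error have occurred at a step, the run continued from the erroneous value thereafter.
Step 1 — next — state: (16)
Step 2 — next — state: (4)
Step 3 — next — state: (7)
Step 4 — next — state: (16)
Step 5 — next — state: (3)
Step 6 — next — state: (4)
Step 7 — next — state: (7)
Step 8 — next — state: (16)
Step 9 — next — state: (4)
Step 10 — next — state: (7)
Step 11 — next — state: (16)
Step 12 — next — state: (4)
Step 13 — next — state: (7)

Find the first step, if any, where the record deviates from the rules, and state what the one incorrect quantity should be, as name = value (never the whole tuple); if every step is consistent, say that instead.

Step 1: x = (3*33 + 34) mod 39 = 16 — exactly as logged.
Step 2: x = (3*16 + 34) mod 39 = 4 — verified.
Step 3: x = (3*4 + 34) mod 39 = 7 — agrees with the record.
Step 4: x = (3*7 + 34) mod 39 = 16 — no discrepancy.
Step 5: x = (3*16 + 34) mod 39 = 4 — this is not what the record shows.
First deviation found at step 5; the corrected entry is x = 4.

step 5, x = 4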